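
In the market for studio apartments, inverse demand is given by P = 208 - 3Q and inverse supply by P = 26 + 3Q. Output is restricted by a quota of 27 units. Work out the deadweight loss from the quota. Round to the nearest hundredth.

33.33

Unrestricted equilibrium: Q* = (208 - 26)/(3 + 3) = 30.3333.
At Q = 27 the demand price is 208 - 3(27) = 127 and the supply price is 26 + 3(27) = 107.
Deadweight loss is the triangle between the curves from 27 to 30.3333: (1/2)(127 - 107)(30.3333 - 27) = 33.3333.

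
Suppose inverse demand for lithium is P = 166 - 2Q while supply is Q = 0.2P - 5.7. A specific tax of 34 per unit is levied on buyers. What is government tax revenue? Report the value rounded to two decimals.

Rewriting supply in inverse form: P = 28.5 + 5Q.
Pre-tax equilibrium: 166 - 2Q = 28.5 + 5Q gives Q* = 19.6429, P* = 126.7143.
A tax on buyers shifts demand down by 34: (166 - 34) - 2Q = 28.5 + 5Q, so Q_t = 14.7857. Buyers pay P_b = 136.4286; sellers receive P_s = P_b - 34 = 102.4286.
Revenue is the tax times quantity traded: 34 x 14.7857 = 502.7143.

502.71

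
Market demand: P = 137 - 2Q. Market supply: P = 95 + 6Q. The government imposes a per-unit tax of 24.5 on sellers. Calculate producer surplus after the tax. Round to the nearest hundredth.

14.36

Without the tax, 137 - 2Q = 95 + 6Q so Q* = 5.25 and P* = 126.5.
With the tax, sellers need 24.5 more per unit: 137 - 2Q = 95 + 6Q + 24.5, so Q_t = 2.1875. Buyers pay P_b = 132.625; sellers receive P_s = P_b - 24.5 = 108.125.
PS = (1/2)(Q_t)(P_s - 95) = (1/2)(2.1875)(13.125) = 14.3555.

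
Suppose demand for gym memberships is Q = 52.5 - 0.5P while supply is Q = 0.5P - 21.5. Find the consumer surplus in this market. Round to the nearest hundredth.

240.25

Rewriting demand in inverse form: P = 105 - 2Q.
Rewriting supply in inverse form: P = 43 + 2Q.
Set 105 - 2Q = 43 + 2Q, which gives 62 = 4Q, so Q* = 15.5 and P* = 105 - 2(15.5) = 74.
The demand choke price is 105, so CS = (1/2)(Q*)(105 - P*) = (1/2)(15.5)(31) = 240.25.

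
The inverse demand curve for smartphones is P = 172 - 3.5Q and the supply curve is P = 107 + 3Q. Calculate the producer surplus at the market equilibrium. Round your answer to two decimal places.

Set 172 - 3.5Q = 107 + 3Q, which gives 65 = 6.5Q, so Q* = 10 and P* = 172 - 3.5(10) = 137.
Producer surplus is the triangle above supply below P*: (1/2)(10)(137 - 107) = (1/2)(10)(30) = 150.

150.00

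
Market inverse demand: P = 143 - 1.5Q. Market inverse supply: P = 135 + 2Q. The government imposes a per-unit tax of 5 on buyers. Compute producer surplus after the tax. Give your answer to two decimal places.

0.73

Without the tax, 143 - 1.5Q = 135 + 2Q so Q* = 2.2857 and P* = 139.5714.
With the tax, buyers' net willingness to pay falls by 5: (143 - 5) - 1.5Q = 135 + 2Q, so Q_t = 0.8571. Buyers pay P_b = 141.7143; sellers receive P_s = P_b - 5 = 136.7143.
PS = (1/2)(Q_t)(P_s - 135) = (1/2)(0.8571)(1.7143) = 0.7347.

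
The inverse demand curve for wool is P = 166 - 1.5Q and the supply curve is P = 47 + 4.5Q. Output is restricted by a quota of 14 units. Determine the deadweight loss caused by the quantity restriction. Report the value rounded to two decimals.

Unrestricted equilibrium: Q* = (166 - 47)/(1.5 + 4.5) = 19.8333.
At Q = 14 the demand price is 166 - 1.5(14) = 145 and the supply price is 47 + 4.5(14) = 110.
DWL = (1/2)(gap between curves at 14) x (Q* - 14) = (1/2)(35)(5.8333) = 102.0833.

102.08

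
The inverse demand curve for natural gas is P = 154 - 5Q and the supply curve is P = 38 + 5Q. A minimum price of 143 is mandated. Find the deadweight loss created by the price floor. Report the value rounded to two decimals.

441.80

Without the control, 154 - 5Q = 38 + 5Q so Q* = 11.6 and P* = 96.
At the floor price 143, quantity demanded is (154 - 143)/5 = 2.2; demand is the short side, so Q = 2.2 trades at P = 143.
The lost-trades triangle has base Q* - 2.2 = 9.4 and height equal to the gap between the curves at Q = 2.2, which is 143 - 49 = 94. DWL = (1/2)(9.4)(94) = 441.8.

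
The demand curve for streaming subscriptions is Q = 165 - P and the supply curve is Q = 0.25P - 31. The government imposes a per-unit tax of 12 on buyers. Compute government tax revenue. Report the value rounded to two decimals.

Rewriting demand in inverse form: P = 165 - Q.
Rewriting supply in inverse form: P = 124 + 4Q.
Without the tax, 165 - Q = 124 + 4Q so Q* = 8.2 and P* = 156.8.
With the tax, buyers' net willingness to pay falls by 12: (165 - 12) - Q = 124 + 4Q, so Q_t = 5.8. Buyers pay P_b = 159.2; sellers receive P_s = P_b - 12 = 147.2.
Revenue is the tax times quantity traded: 12 x 5.8 = 69.6.

69.60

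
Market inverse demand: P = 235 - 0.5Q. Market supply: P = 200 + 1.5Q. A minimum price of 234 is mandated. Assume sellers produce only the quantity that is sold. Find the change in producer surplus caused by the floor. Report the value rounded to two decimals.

Without the control, 235 - 0.5Q = 200 + 1.5Q so Q* = 17.5 and P* = 226.25.
At P = 234, buyers demand (235 - 234)/0.5 = 2 while sellers would supply more, so the quantity traded is 2 at price 234.
PS goes from (1/2)(17.5)(26.25) = 229.6875 to 65 (computed as (234 - 200)(2) - (1/2)(1.5)(2)^2), a change of -164.6875.

-164.69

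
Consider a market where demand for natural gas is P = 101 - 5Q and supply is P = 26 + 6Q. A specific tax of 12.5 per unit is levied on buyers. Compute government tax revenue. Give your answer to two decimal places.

71.02

Pre-tax equilibrium: 101 - 5Q = 26 + 6Q gives Q* = 6.8182, P* = 66.9091.
A tax on buyers shifts demand down by 12.5: (101 - 12.5) - 5Q = 26 + 6Q, so Q_t = 5.6818. Buyers pay P_b = 72.5909; sellers receive P_s = P_b - 12.5 = 60.0909.
Tax revenue = t x Q_t = 12.5 x 5.6818 = 71.0227.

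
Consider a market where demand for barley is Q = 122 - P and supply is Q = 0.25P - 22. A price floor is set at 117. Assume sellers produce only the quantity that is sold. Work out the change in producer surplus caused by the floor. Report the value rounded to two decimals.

Rewriting demand in inverse form: P = 122 - Q.
Rewriting supply in inverse form: P = 88 + 4Q.
Free-market equilibrium: 122 - Q = 88 + 4Q gives Q* = 6.8, P* = 115.2.
At P = 117, buyers demand (122 - 117)/1 = 5 while sellers would supply more, so the quantity traded is 5 at price 117.
PS goes from (1/2)(6.8)(27.2) = 92.48 to 95 (computed as (117 - 88)(5) - (1/2)(4)(5)^2), a change of 2.52.

2.52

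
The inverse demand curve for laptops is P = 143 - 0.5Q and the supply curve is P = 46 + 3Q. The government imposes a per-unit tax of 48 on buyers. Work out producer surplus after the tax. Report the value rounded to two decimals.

294.00

Pre-tax equilibrium: 143 - 0.5Q = 46 + 3Q gives Q* = 27.7143, P* = 129.1429.
With the tax, buyers' net willingness to pay falls by 48: (143 - 48) - 0.5Q = 46 + 3Q, so Q_t = 14. Buyers pay P_b = 136; sellers receive P_s = P_b - 48 = 88.
Producer surplus is the triangle above supply below P_s: (1/2)(14)(88 - 46) = 294.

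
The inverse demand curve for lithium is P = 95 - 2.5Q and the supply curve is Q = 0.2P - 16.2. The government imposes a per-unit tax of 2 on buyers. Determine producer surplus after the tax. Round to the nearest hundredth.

Rewriting supply in inverse form: P = 81 + 5Q.
Pre-tax equilibrium: 95 - 2.5Q = 81 + 5Q gives Q* = 1.8667, P* = 90.3333.
A tax on buyers shifts demand down by 2: (95 - 2) - 2.5Q = 81 + 5Q, so Q_t = 1.6. Buyers pay P_b = 91; sellers receive P_s = P_b - 2 = 89.
Producer surplus is the triangle above supply below P_s: (1/2)(1.6)(89 - 81) = 6.4.

6.40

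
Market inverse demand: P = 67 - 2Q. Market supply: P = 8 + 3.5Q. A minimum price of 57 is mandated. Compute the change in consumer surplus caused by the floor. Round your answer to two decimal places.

Without the control, 67 - 2Q = 8 + 3.5Q so Q* = 10.7273 and P* = 45.5455.
At P = 57, buyers demand (67 - 57)/2 = 5 while sellers would supply more, so the quantity traded is 5 at price 57.
CS goes from (1/2)(10.7273)(21.4545) = 115.0744 to 25 (computed as (67 - 57)(5) - (1/2)(2)(5)^2), a change of -90.0744.

-90.07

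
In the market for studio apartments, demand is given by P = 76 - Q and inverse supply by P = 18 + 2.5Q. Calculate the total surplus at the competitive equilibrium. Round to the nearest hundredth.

480.57

Equilibrium: 76 - Q = 18 + 2.5Q, so Q* = 16.5714 and P* = 59.4286.
CS = (1/2)(16.5714)(16.5714) = 137.3061 and PS = (1/2)(16.5714)(41.4286) = 343.2653, so total surplus = 480.5714.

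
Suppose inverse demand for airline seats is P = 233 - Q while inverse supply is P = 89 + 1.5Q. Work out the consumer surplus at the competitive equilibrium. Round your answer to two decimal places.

Equilibrium: 233 - Q = 89 + 1.5Q, so Q* = 57.6 and P* = 175.4.
CS is the area between the demand curve and P* from 0 to Q*: (1/2)(57.6)(57.6) = 1658.88.

1658.88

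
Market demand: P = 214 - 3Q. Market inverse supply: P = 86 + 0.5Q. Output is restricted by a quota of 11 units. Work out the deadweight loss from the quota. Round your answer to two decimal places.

Without the quota, 214 - 3Q = 86 + 0.5Q gives Q* = 36.5714.
At Q = 11 the demand price is 214 - 3(11) = 181 and the supply price is 86 + 0.5(11) = 91.5.
Deadweight loss is the triangle between the curves from 11 to 36.5714: (1/2)(181 - 91.5)(36.5714 - 11) = 1144.3214.

1144.32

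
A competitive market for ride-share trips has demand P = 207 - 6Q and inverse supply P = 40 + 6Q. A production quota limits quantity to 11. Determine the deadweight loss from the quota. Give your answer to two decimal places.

51.04

Without the quota, 207 - 6Q = 40 + 6Q gives Q* = 13.9167.
At Q = 11 the demand price is 207 - 6(11) = 141 and the supply price is 40 + 6(11) = 106.
DWL = (1/2)(gap between curves at 11) x (Q* - 11) = (1/2)(35)(2.9167) = 51.0417.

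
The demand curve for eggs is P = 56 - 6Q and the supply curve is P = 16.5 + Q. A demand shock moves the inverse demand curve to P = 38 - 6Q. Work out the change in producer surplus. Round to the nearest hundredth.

Initial equilibrium: Q_0 = 5.6429, P_0 = 22.1429; CS_0 = (1/2)(5.6429)(33.8571) = 95.5255, PS_0 = (1/2)(5.6429)(5.6429) = 15.9209.
New equilibrium: 38 - 6Q = 16.5 + Q gives Q_1 = 3.0714, P_1 = 19.5714; CS_1 = 28.301, PS_1 = 4.7168.
Change in producer surplus = 4.7168 - 15.9209 = -11.2041.

-11.20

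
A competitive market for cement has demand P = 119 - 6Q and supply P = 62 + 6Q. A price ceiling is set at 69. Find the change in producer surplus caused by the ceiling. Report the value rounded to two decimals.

-63.60

Free-market equilibrium: 119 - 6Q = 62 + 6Q gives Q* = 4.75, P* = 90.5.
At the ceiling price 69, quantity supplied is (69 - 62)/6 = 1.1667; supply is the short side, so Q = 1.1667 trades at P = 69.
PS goes from (1/2)(4.75)(28.5) = 67.6875 to 4.0833 (computed as (69 - 62)(1.1667) - (1/2)(6)(1.1667)^2), a change of -63.6042.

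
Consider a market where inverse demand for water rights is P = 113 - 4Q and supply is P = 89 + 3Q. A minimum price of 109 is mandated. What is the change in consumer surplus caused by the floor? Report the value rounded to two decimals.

-21.51

Free-market equilibrium: 113 - 4Q = 89 + 3Q gives Q* = 3.4286, P* = 99.2857.
At P = 109, buyers demand (113 - 109)/4 = 1 while sellers would supply more, so the quantity traded is 1 at price 109.
CS goes from (1/2)(3.4286)(13.7143) = 23.5102 to 2 (computed as (113 - 109)(1) - (1/2)(4)(1)^2), a change of -21.5102.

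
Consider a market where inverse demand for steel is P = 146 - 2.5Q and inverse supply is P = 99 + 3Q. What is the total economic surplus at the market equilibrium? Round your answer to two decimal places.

Equilibrium: 146 - 2.5Q = 99 + 3Q, so Q* = 8.5455 and P* = 124.6364.
CS = (1/2)(8.5455)(21.3636) = 91.281 and PS = (1/2)(8.5455)(25.6364) = 109.5372, so total surplus = 200.8182.

200.82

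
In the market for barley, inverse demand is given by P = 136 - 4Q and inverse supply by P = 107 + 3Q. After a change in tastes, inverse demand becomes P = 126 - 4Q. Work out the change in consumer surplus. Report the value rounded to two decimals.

Initial equilibrium: Q_0 = 4.1429, P_0 = 119.4286; CS_0 = (1/2)(4.1429)(16.5714) = 34.3265, PS_0 = (1/2)(4.1429)(12.4286) = 25.7449.
New equilibrium: 126 - 4Q = 107 + 3Q gives Q_1 = 2.7143, P_1 = 115.1429; CS_1 = 14.7347, PS_1 = 11.051.
Change in consumer surplus = 14.7347 - 34.3265 = -19.5918.

-19.59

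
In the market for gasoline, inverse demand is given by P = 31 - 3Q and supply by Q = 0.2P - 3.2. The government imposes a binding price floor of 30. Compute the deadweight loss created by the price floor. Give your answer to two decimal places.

9.51

Rewriting supply in inverse form: P = 16 + 5Q.
Free-market equilibrium: 31 - 3Q = 16 + 5Q gives Q* = 1.875, P* = 25.375.
At P = 30, buyers demand (31 - 30)/3 = 0.3333 while sellers would supply more, so the quantity traded is 0.3333 at price 30.
At Q = 0.3333 the demand price is 30 and the supply price is 17.6667. Deadweight loss is the triangle between the curves from 0.3333 to 1.875: (1/2)(30 - 17.6667)(1.875 - 0.3333) = 9.5069.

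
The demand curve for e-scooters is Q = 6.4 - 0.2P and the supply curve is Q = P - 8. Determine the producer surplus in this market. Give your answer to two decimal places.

Rewriting demand in inverse form: P = 32 - 5Q.
Rewriting supply in inverse form: P = 8 + Q.
Set 32 - 5Q = 8 + Q, which gives 24 = 6Q, so Q* = 4 and P* = 32 - 5(4) = 12.
The supply curve's price intercept is 8, so PS = (1/2)(Q*)(P* - 8) = (1/2)(4)(4) = 8.

8.00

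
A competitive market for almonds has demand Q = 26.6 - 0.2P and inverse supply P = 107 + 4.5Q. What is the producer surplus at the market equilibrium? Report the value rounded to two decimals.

16.85

Rewriting demand in inverse form: P = 133 - 5Q.
Equilibrium: 133 - 5Q = 107 + 4.5Q, so Q* = 2.7368 and P* = 119.3158.
The supply curve's price intercept is 107, so PS = (1/2)(Q*)(P* - 107) = (1/2)(2.7368)(12.3158) = 16.8532.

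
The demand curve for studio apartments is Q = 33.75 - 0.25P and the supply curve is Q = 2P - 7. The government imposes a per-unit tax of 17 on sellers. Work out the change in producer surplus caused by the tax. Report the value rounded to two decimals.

Rewriting demand in inverse form: P = 135 - 4Q.
Rewriting supply in inverse form: P = 3.5 + 0.5Q.
Without the tax, 135 - 4Q = 3.5 + 0.5Q so Q* = 29.2222 and P* = 18.1111.
With the tax, sellers need 17 more per unit: 135 - 4Q = 3.5 + 0.5Q + 17, so Q_t = 25.4444. Buyers pay P_b = 33.2222; sellers receive P_s = P_b - 17 = 16.2222.
Producers lose the trapezoid between P_s and P* out to Q_t plus the triangle from Q_t to Q*: change in PS = 161.8549 - 213.4846 = -51.6296.

-51.63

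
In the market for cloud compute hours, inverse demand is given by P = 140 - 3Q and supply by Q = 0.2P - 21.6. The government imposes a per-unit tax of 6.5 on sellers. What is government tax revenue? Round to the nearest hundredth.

20.72

Rewriting supply in inverse form: P = 108 + 5Q.
Without the tax, 140 - 3Q = 108 + 5Q so Q* = 4 and P* = 128.
A tax on sellers shifts supply up by 6.5: 140 - 3Q = 108 + 5Q + 6.5, so Q_t = 3.1875. Buyers pay P_b = 130.4375; sellers receive P_s = P_b - 6.5 = 123.9375.
Revenue is the tax times quantity traded: 6.5 x 3.1875 = 20.7188.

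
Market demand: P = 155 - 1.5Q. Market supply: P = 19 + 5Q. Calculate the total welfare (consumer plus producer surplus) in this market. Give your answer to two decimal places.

1422.77

Setting demand equal to supply, 136 = 6.5Q, so Q* = 20.9231 and P* = 123.6154.
CS = (1/2)(20.9231)(31.3846) = 328.3314 and PS = (1/2)(20.9231)(104.6154) = 1094.4379, so total surplus = 1422.7692.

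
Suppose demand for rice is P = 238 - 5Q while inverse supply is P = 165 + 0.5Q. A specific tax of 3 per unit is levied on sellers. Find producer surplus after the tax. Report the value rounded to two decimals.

40.50

Pre-tax equilibrium: 238 - 5Q = 165 + 0.5Q gives Q* = 13.2727, P* = 171.6364.
A tax on sellers shifts supply up by 3: 238 - 5Q = 165 + 0.5Q + 3, so Q_t = 12.7273. Buyers pay P_b = 174.3636; sellers receive P_s = P_b - 3 = 171.3636.
PS = (1/2)(Q_t)(P_s - 165) = (1/2)(12.7273)(6.3636) = 40.4959.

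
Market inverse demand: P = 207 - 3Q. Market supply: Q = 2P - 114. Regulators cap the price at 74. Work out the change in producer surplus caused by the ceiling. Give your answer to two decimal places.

-170.18

Rewriting supply in inverse form: P = 57 + 0.5Q.
Without the control, 207 - 3Q = 57 + 0.5Q so Q* = 42.8571 and P* = 78.4286.
At P = 74, sellers supply (74 - 57)/0.5 = 34 while buyers want more, so the quantity traded is 34 at price 74.
PS goes from (1/2)(42.8571)(21.4286) = 459.1837 to 289 (computed as (74 - 57)(34) - (1/2)(0.5)(34)^2), a change of -170.1837.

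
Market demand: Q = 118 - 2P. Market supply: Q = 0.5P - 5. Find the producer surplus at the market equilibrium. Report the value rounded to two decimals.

Rewriting demand in inverse form: P = 59 - 0.5Q.
Rewriting supply in inverse form: P = 10 + 2Q.
Setting demand equal to supply, 49 = 2.5Q, so Q* = 19.6 and P* = 49.2.
Producer surplus is the triangle above supply below P*: (1/2)(19.6)(49.2 - 10) = (1/2)(19.6)(39.2) = 384.16.

384.16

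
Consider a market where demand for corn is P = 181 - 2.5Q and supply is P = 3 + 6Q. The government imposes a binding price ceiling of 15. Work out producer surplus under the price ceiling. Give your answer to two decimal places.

12.00

Free-market equilibrium: 181 - 2.5Q = 3 + 6Q gives Q* = 20.9412, P* = 128.6471.
At P = 15, sellers supply (15 - 3)/6 = 2 while buyers want more, so the quantity traded is 2 at price 15.
PS is the triangle above supply below 15: (1/2)(2)(15 - 3) = 12.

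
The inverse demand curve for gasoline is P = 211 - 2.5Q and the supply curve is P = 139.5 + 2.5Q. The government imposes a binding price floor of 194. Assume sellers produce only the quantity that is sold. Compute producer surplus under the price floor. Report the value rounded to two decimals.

312.80

Free-market equilibrium: 211 - 2.5Q = 139.5 + 2.5Q gives Q* = 14.3, P* = 175.25.
At P = 194, buyers demand (211 - 194)/2.5 = 6.8 while sellers would supply more, so the quantity traded is 6.8 at price 194.
The supply price at Q = 6.8 is 156.5. PS is the trapezoid between 194 and supply over [0, 6.8]: (1/2)[(194 - 139.5) + (194 - 156.5)](6.8) = 312.8.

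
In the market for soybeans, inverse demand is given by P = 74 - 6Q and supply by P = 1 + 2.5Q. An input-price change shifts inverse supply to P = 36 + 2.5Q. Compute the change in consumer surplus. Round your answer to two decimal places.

-161.31

Initial equilibrium: Q_0 = 8.5882, P_0 = 22.4706; CS_0 = (1/2)(8.5882)(51.5294) = 221.2734, PS_0 = (1/2)(8.5882)(21.4706) = 92.1972.
New equilibrium: 74 - 6Q = 36 + 2.5Q gives Q_1 = 4.4706, P_1 = 47.1765; CS_1 = 59.9585, PS_1 = 24.9827.
Change in consumer surplus = 59.9585 - 221.2734 = -161.3149.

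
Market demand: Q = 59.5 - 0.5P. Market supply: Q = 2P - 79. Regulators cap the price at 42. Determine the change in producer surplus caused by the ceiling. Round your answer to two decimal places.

Rewriting demand in inverse form: P = 119 - 2Q.
Rewriting supply in inverse form: P = 39.5 + 0.5Q.
Free-market equilibrium: 119 - 2Q = 39.5 + 0.5Q gives Q* = 31.8, P* = 55.4.
At P = 42, sellers supply (42 - 39.5)/0.5 = 5 while buyers want more, so the quantity traded is 5 at price 42.
PS goes from (1/2)(31.8)(15.9) = 252.81 to 6.25 (computed as (42 - 39.5)(5) - (1/2)(0.5)(5)^2), a change of -246.56.

-246.56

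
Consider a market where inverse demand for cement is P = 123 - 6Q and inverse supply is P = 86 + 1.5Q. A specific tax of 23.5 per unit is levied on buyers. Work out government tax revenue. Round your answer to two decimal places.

42.30

Without the tax, 123 - 6Q = 86 + 1.5Q so Q* = 4.9333 and P* = 93.4.
With the tax, buyers' net willingness to pay falls by 23.5: (123 - 23.5) - 6Q = 86 + 1.5Q, so Q_t = 1.8. Buyers pay P_b = 112.2; sellers receive P_s = P_b - 23.5 = 88.7.
Revenue is the tax times quantity traded: 23.5 x 1.8 = 42.3.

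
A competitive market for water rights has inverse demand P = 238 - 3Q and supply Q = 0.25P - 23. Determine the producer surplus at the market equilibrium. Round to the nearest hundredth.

Rewriting supply in inverse form: P = 92 + 4Q.
Equilibrium: 238 - 3Q = 92 + 4Q, so Q* = 20.8571 and P* = 175.4286.
Producer surplus is the triangle above supply below P*: (1/2)(20.8571)(175.4286 - 92) = (1/2)(20.8571)(83.4286) = 870.0408.

870.04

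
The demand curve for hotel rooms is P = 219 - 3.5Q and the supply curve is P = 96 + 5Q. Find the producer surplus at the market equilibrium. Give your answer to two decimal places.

523.49

Equilibrium: 219 - 3.5Q = 96 + 5Q, so Q* = 14.4706 and P* = 168.3529.
Producer surplus is the triangle above supply below P*: (1/2)(14.4706)(168.3529 - 96) = (1/2)(14.4706)(72.3529) = 523.4948.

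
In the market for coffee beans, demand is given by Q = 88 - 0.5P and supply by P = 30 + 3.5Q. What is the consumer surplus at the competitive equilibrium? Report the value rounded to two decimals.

Rewriting demand in inverse form: P = 176 - 2Q.
Setting demand equal to supply, 146 = 5.5Q, so Q* = 26.5455 and P* = 122.9091.
CS is the area between the demand curve and P* from 0 to Q*: (1/2)(26.5455)(53.0909) = 704.6612.

704.66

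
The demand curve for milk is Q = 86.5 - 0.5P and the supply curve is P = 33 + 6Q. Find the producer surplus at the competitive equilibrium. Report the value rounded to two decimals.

918.75

Rewriting demand in inverse form: P = 173 - 2Q.
Setting demand equal to supply, 140 = 8Q, so Q* = 17.5 and P* = 138.
The supply curve's price intercept is 33, so PS = (1/2)(Q*)(P* - 33) = (1/2)(17.5)(105) = 918.75.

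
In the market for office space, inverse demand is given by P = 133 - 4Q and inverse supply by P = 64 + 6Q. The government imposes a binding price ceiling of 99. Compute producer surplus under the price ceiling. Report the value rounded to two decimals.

102.08

Without the control, 133 - 4Q = 64 + 6Q so Q* = 6.9 and P* = 105.4.
At P = 99, sellers supply (99 - 64)/6 = 5.8333 while buyers want more, so the quantity traded is 5.8333 at price 99.
PS is the triangle above supply below 99: (1/2)(5.8333)(99 - 64) = 102.0833.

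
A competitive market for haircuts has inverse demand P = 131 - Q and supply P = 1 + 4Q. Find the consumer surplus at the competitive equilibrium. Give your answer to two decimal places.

338.00

Setting demand equal to supply, 130 = 5Q, so Q* = 26 and P* = 105.
CS is the area between the demand curve and P* from 0 to Q*: (1/2)(26)(26) = 338.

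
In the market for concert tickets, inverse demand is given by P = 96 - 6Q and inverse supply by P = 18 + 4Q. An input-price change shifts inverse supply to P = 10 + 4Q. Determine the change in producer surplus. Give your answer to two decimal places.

26.24

Initial equilibrium: Q_0 = 7.8, P_0 = 49.2; CS_0 = (1/2)(7.8)(46.8) = 182.52, PS_0 = (1/2)(7.8)(31.2) = 121.68.
New equilibrium: 96 - 6Q = 10 + 4Q gives Q_1 = 8.6, P_1 = 44.4; CS_1 = 221.88, PS_1 = 147.92.
Change in producer surplus = 147.92 - 121.68 = 26.24.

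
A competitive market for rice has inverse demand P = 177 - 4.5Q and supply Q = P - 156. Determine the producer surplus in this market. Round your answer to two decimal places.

7.29

Rewriting supply in inverse form: P = 156 + Q.
Setting demand equal to supply, 21 = 5.5Q, so Q* = 3.8182 and P* = 159.8182.
The supply curve's price intercept is 156, so PS = (1/2)(Q*)(P* - 156) = (1/2)(3.8182)(3.8182) = 7.2893.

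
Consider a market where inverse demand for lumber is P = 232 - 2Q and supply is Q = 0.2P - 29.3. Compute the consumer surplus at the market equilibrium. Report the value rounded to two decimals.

Rewriting supply in inverse form: P = 146.5 + 5Q.
Setting demand equal to supply, 85.5 = 7Q, so Q* = 12.2143 and P* = 207.5714.
The demand choke price is 232, so CS = (1/2)(Q*)(232 - P*) = (1/2)(12.2143)(24.4286) = 149.1888.

149.19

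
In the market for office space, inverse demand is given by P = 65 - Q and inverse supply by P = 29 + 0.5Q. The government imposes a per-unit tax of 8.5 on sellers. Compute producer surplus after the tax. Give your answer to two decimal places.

84.03

Without the tax, 65 - Q = 29 + 0.5Q so Q* = 24 and P* = 41.
With the tax, sellers need 8.5 more per unit: 65 - Q = 29 + 0.5Q + 8.5, so Q_t = 18.3333. Buyers pay P_b = 46.6667; sellers receive P_s = P_b - 8.5 = 38.1667.
PS = (1/2)(Q_t)(P_s - 29) = (1/2)(18.3333)(9.1667) = 84.0278.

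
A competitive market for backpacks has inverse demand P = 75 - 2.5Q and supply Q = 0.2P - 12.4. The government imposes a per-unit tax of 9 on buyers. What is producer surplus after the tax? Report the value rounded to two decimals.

0.71

Rewriting supply in inverse form: P = 62 + 5Q.
Without the tax, 75 - 2.5Q = 62 + 5Q so Q* = 1.7333 and P* = 70.6667.
With the tax, buyers' net willingness to pay falls by 9: (75 - 9) - 2.5Q = 62 + 5Q, so Q_t = 0.5333. Buyers pay P_b = 73.6667; sellers receive P_s = P_b - 9 = 64.6667.
PS = (1/2)(Q_t)(P_s - 62) = (1/2)(0.5333)(2.6667) = 0.7111.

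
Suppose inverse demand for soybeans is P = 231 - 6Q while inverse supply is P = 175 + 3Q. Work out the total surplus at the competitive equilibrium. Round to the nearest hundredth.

174.22

Setting demand equal to supply, 56 = 9Q, so Q* = 6.2222 and P* = 193.6667.
CS = (1/2)(6.2222)(37.3333) = 116.1481 and PS = (1/2)(6.2222)(18.6667) = 58.0741, so total surplus = 174.2222.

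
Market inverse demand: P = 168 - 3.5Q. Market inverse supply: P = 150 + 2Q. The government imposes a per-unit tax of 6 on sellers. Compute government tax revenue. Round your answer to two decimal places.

13.09

Pre-tax equilibrium: 168 - 3.5Q = 150 + 2Q gives Q* = 3.2727, P* = 156.5455.
A tax on sellers shifts supply up by 6: 168 - 3.5Q = 150 + 2Q + 6, so Q_t = 2.1818. Buyers pay P_b = 160.3636; sellers receive P_s = P_b - 6 = 154.3636.
Tax revenue = t x Q_t = 6 x 2.1818 = 13.0909.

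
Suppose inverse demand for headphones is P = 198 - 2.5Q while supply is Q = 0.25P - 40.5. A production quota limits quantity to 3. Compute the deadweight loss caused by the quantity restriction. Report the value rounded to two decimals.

Rewriting supply in inverse form: P = 162 + 4Q.
Without the quota, 198 - 2.5Q = 162 + 4Q gives Q* = 5.5385.
At Q = 3 the demand price is 198 - 2.5(3) = 190.5 and the supply price is 162 + 4(3) = 174.
DWL = (1/2)(gap between curves at 3) x (Q* - 3) = (1/2)(16.5)(2.5385) = 20.9423.

20.94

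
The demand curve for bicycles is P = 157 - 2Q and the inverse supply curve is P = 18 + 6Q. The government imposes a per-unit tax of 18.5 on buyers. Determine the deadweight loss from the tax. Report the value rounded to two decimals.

21.39

Without the tax, 157 - 2Q = 18 + 6Q so Q* = 17.375 and P* = 122.25.
With the tax, buyers' net willingness to pay falls by 18.5: (157 - 18.5) - 2Q = 18 + 6Q, so Q_t = 15.0625. Buyers pay P_b = 126.875; sellers receive P_s = P_b - 18.5 = 108.375.
Deadweight loss is the triangle between the curves from Q_t to Q*: (1/2)(17.375 - 15.0625)(18.5) = 21.3906.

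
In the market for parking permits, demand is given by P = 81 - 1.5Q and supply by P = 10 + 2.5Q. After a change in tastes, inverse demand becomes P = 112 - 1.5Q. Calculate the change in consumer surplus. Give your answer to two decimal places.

251.39

Initial equilibrium: Q_0 = 17.75, P_0 = 54.375; CS_0 = (1/2)(17.75)(26.625) = 236.2969, PS_0 = (1/2)(17.75)(44.375) = 393.8281.
New equilibrium: 112 - 1.5Q = 10 + 2.5Q gives Q_1 = 25.5, P_1 = 73.75; CS_1 = 487.6875, PS_1 = 812.8125.
Change in consumer surplus = 487.6875 - 236.2969 = 251.3906.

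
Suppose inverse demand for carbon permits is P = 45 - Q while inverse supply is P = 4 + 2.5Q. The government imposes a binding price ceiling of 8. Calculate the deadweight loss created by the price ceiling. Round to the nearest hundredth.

Free-market equilibrium: 45 - Q = 4 + 2.5Q gives Q* = 11.7143, P* = 33.2857.
At P = 8, sellers supply (8 - 4)/2.5 = 1.6 while buyers want more, so the quantity traded is 1.6 at price 8.
At Q = 1.6 the demand price is 43.4 and the supply price is 8. Deadweight loss is the triangle between the curves from 1.6 to 11.7143: (1/2)(43.4 - 8)(11.7143 - 1.6) = 179.0229.

179.02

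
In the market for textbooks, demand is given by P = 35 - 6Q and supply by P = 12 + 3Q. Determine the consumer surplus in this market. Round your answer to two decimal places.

Setting demand equal to supply, 23 = 9Q, so Q* = 2.5556 and P* = 19.6667.
The demand choke price is 35, so CS = (1/2)(Q*)(35 - P*) = (1/2)(2.5556)(15.3333) = 19.5926.

19.59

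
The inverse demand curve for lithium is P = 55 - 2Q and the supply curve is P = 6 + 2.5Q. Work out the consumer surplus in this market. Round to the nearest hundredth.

Set 55 - 2Q = 6 + 2.5Q, which gives 49 = 4.5Q, so Q* = 10.8889 and P* = 55 - 2(10.8889) = 33.2222.
CS is the area between the demand curve and P* from 0 to Q*: (1/2)(10.8889)(21.7778) = 118.5679.

118.57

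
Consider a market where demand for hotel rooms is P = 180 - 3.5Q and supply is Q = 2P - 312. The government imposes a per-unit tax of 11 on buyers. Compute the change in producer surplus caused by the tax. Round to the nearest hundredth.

-6.36

Rewriting supply in inverse form: P = 156 + 0.5Q.
Without the tax, 180 - 3.5Q = 156 + 0.5Q so Q* = 6 and P* = 159.
With the tax, buyers' net willingness to pay falls by 11: (180 - 11) - 3.5Q = 156 + 0.5Q, so Q_t = 3.25. Buyers pay P_b = 168.625; sellers receive P_s = P_b - 11 = 157.625.
PS falls from (1/2)(6)(3) = 9 to (1/2)(3.25)(1.625) = 2.6406, a change of -6.3594.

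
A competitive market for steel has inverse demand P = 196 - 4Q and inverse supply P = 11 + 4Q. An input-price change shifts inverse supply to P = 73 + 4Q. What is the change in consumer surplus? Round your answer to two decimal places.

Initial equilibrium: Q_0 = 23.125, P_0 = 103.5; CS_0 = (1/2)(23.125)(92.5) = 1069.5312, PS_0 = (1/2)(23.125)(92.5) = 1069.5312.
New equilibrium: 196 - 4Q = 73 + 4Q gives Q_1 = 15.375, P_1 = 134.5; CS_1 = 472.7812, PS_1 = 472.7812.
Change in consumer surplus = 472.7812 - 1069.5312 = -596.75.

-596.75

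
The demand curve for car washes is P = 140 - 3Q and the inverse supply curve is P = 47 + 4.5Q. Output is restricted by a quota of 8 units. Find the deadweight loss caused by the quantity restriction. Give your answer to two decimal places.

72.60

Unrestricted equilibrium: Q* = (140 - 47)/(3 + 4.5) = 12.4.
At Q = 8 the demand price is 140 - 3(8) = 116 and the supply price is 47 + 4.5(8) = 83.
Deadweight loss is the triangle between the curves from 8 to 12.4: (1/2)(116 - 83)(12.4 - 8) = 72.6.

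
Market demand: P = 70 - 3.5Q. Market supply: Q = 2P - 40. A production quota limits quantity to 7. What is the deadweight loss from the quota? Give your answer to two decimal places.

Rewriting supply in inverse form: P = 20 + 0.5Q.
Unrestricted equilibrium: Q* = (70 - 20)/(3.5 + 0.5) = 12.5.
At Q = 7 the demand price is 70 - 3.5(7) = 45.5 and the supply price is 20 + 0.5(7) = 23.5.
Deadweight loss is the triangle between the curves from 7 to 12.5: (1/2)(45.5 - 23.5)(12.5 - 7) = 60.5.

60.50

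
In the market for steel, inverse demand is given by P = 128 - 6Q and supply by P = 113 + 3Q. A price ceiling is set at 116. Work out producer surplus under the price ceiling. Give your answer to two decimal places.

1.50

Free-market equilibrium: 128 - 6Q = 113 + 3Q gives Q* = 1.6667, P* = 118.
At P = 116, sellers supply (116 - 113)/3 = 1 while buyers want more, so the quantity traded is 1 at price 116.
PS is the triangle above supply below 116: (1/2)(1)(116 - 113) = 1.5.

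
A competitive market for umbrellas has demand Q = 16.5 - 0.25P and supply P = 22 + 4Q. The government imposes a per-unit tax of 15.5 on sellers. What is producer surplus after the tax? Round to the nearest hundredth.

Rewriting demand in inverse form: P = 66 - 4Q.
Pre-tax equilibrium: 66 - 4Q = 22 + 4Q gives Q* = 5.5, P* = 44.
With the tax, sellers need 15.5 more per unit: 66 - 4Q = 22 + 4Q + 15.5, so Q_t = 3.5625. Buyers pay P_b = 51.75; sellers receive P_s = P_b - 15.5 = 36.25.
Producer surplus is the triangle above supply below P_s: (1/2)(3.5625)(36.25 - 22) = 25.3828.

25.38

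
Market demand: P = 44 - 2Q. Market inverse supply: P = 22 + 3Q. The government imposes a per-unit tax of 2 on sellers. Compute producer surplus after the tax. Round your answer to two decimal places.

24.00

Without the tax, 44 - 2Q = 22 + 3Q so Q* = 4.4 and P* = 35.2.
With the tax, sellers need 2 more per unit: 44 - 2Q = 22 + 3Q + 2, so Q_t = 4. Buyers pay P_b = 36; sellers receive P_s = P_b - 2 = 34.
PS = (1/2)(Q_t)(P_s - 22) = (1/2)(4)(12) = 24.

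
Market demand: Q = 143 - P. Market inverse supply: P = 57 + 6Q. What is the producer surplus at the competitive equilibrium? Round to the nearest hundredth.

452.82

Rewriting demand in inverse form: P = 143 - Q.
Set 143 - Q = 57 + 6Q, which gives 86 = 7Q, so Q* = 12.2857 and P* = 143 - (12.2857) = 130.7143.
The supply curve's price intercept is 57, so PS = (1/2)(Q*)(P* - 57) = (1/2)(12.2857)(73.7143) = 452.8163.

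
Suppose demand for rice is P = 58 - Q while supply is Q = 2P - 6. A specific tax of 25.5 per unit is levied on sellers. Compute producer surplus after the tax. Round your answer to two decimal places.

Rewriting supply in inverse form: P = 3 + 0.5Q.
Without the tax, 58 - Q = 3 + 0.5Q so Q* = 36.6667 and P* = 21.3333.
A tax on sellers shifts supply up by 25.5: 58 - Q = 3 + 0.5Q + 25.5, so Q_t = 19.6667. Buyers pay P_b = 38.3333; sellers receive P_s = P_b - 25.5 = 12.8333.
PS = (1/2)(Q_t)(P_s - 3) = (1/2)(19.6667)(9.8333) = 96.6944.

96.69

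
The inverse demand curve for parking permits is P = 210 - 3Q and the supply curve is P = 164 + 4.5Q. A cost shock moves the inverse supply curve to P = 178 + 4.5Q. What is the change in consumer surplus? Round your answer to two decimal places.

-29.12

Initial equilibrium: Q_0 = 6.1333, P_0 = 191.6; CS_0 = (1/2)(6.1333)(18.4) = 56.4267, PS_0 = (1/2)(6.1333)(27.6) = 84.64.
New equilibrium: 210 - 3Q = 178 + 4.5Q gives Q_1 = 4.2667, P_1 = 197.2; CS_1 = 27.3067, PS_1 = 40.96.
Change in consumer surplus = 27.3067 - 56.4267 = -29.12.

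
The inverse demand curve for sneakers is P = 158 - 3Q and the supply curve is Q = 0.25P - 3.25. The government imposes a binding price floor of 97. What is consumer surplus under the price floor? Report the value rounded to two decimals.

620.17

Rewriting supply in inverse form: P = 13 + 4Q.
Free-market equilibrium: 158 - 3Q = 13 + 4Q gives Q* = 20.7143, P* = 95.8571.
At P = 97, buyers demand (158 - 97)/3 = 20.3333 while sellers would supply more, so the quantity traded is 20.3333 at price 97.
CS is the triangle under demand above 97: (1/2)(20.3333)(158 - 97) = 620.1667.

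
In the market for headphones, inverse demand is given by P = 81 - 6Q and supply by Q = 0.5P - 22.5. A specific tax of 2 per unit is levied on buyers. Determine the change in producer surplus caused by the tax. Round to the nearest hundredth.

-2.19

Rewriting supply in inverse form: P = 45 + 2Q.
Pre-tax equilibrium: 81 - 6Q = 45 + 2Q gives Q* = 4.5, P* = 54.
A tax on buyers shifts demand down by 2: (81 - 2) - 6Q = 45 + 2Q, so Q_t = 4.25. Buyers pay P_b = 55.5; sellers receive P_s = P_b - 2 = 53.5.
PS falls from (1/2)(4.5)(9) = 20.25 to (1/2)(4.25)(8.5) = 18.0625, a change of -2.1875.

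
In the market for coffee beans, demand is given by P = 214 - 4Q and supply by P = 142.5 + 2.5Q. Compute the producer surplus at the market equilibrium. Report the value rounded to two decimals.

Set 214 - 4Q = 142.5 + 2.5Q, which gives 71.5 = 6.5Q, so Q* = 11 and P* = 214 - 4(11) = 170.
PS is the area between P* and the supply curve from 0 to Q*: (1/2)(11)(27.5) = 151.25.

151.25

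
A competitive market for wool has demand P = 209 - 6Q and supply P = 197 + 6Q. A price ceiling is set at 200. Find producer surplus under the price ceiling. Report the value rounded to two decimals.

Free-market equilibrium: 209 - 6Q = 197 + 6Q gives Q* = 1, P* = 203.
At the ceiling price 200, quantity supplied is (200 - 197)/6 = 0.5; supply is the short side, so Q = 0.5 trades at P = 200.
PS is the triangle above supply below 200: (1/2)(0.5)(200 - 197) = 0.75.

0.75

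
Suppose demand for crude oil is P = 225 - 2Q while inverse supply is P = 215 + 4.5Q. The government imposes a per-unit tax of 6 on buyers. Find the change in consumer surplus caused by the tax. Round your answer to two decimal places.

-1.99

Pre-tax equilibrium: 225 - 2Q = 215 + 4.5Q gives Q* = 1.5385, P* = 221.9231.
A tax on buyers shifts demand down by 6: (225 - 6) - 2Q = 215 + 4.5Q, so Q_t = 0.6154. Buyers pay P_b = 223.7692; sellers receive P_s = P_b - 6 = 217.7692.
CS falls from (1/2)(1.5385)(3.0769) = 2.3669 to (1/2)(0.6154)(1.2308) = 0.3787, a change of -1.9882.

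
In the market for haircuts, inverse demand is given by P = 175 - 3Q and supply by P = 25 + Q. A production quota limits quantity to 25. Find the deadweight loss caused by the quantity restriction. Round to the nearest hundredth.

312.50

Without the quota, 175 - 3Q = 25 + Q gives Q* = 37.5.
At Q = 25 the demand price is 175 - 3(25) = 100 and the supply price is 25 + (25) = 50.
DWL = (1/2)(gap between curves at 25) x (Q* - 25) = (1/2)(50)(12.5) = 312.5.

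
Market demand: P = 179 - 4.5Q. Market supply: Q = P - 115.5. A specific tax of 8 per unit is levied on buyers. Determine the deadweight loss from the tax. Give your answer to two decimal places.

Rewriting supply in inverse form: P = 115.5 + Q.
Pre-tax equilibrium: 179 - 4.5Q = 115.5 + Q gives Q* = 11.5455, P* = 127.0455.
A tax on buyers shifts demand down by 8: (179 - 8) - 4.5Q = 115.5 + Q, so Q_t = 10.0909. Buyers pay P_b = 133.5909; sellers receive P_s = P_b - 8 = 125.5909.
The welfare triangle lost has base Q* - Q_t = 1.4545 and height t = 8, so DWL = (1/2)(1.4545)(8) = 5.8182.

5.82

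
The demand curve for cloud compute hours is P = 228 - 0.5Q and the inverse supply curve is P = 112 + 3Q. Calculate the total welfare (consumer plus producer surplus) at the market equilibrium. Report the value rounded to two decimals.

Setting demand equal to supply, 116 = 3.5Q, so Q* = 33.1429 and P* = 211.4286.
CS = (1/2)(33.1429)(16.5714) = 274.6122 and PS = (1/2)(33.1429)(99.4286) = 1647.6735, so total surplus = 1922.2857.

1922.29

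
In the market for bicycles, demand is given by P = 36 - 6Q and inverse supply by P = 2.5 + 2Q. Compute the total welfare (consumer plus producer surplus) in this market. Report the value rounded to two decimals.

70.14

Set 36 - 6Q = 2.5 + 2Q, which gives 33.5 = 8Q, so Q* = 4.1875 and P* = 36 - 6(4.1875) = 10.875.
Total surplus is the full triangle between the curves from 0 to Q*: (1/2)(4.1875)(36 - 2.5) = 70.1406.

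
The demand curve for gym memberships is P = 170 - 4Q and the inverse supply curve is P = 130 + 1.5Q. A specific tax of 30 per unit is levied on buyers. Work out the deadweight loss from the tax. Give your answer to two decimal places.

81.82

Without the tax, 170 - 4Q = 130 + 1.5Q so Q* = 7.2727 and P* = 140.9091.
With the tax, buyers' net willingness to pay falls by 30: (170 - 30) - 4Q = 130 + 1.5Q, so Q_t = 1.8182. Buyers pay P_b = 162.7273; sellers receive P_s = P_b - 30 = 132.7273.
Deadweight loss is the triangle between the curves from Q_t to Q*: (1/2)(7.2727 - 1.8182)(30) = 81.8182.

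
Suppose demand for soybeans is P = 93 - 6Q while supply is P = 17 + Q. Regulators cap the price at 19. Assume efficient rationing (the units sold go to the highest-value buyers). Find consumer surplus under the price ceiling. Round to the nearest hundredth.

136.00

Free-market equilibrium: 93 - 6Q = 17 + Q gives Q* = 10.8571, P* = 27.8571.
At P = 19, sellers supply (19 - 17)/1 = 2 while buyers want more, so the quantity traded is 2 at price 19.
The demand price at Q = 2 is 81. CS is the trapezoid between demand and 19 over [0, 2]: (1/2)[(93 - 19) + (81 - 19)](2) = 136.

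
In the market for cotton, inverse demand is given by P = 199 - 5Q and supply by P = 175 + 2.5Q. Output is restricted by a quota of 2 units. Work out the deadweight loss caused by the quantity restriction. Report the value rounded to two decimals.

5.40

Without the quota, 199 - 5Q = 175 + 2.5Q gives Q* = 3.2.
At Q = 2 the demand price is 199 - 5(2) = 189 and the supply price is 175 + 2.5(2) = 180.
Deadweight loss is the triangle between the curves from 2 to 3.2: (1/2)(189 - 180)(3.2 - 2) = 5.4.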